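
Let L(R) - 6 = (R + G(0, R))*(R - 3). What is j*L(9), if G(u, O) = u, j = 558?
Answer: 33480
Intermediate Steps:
L(R) = 6 + R*(-3 + R) (L(R) = 6 + (R + 0)*(R - 3) = 6 + R*(-3 + R))
j*L(9) = 558*(6 + 9² - 3*9) = 558*(6 + 81 - 27) = 558*60 = 33480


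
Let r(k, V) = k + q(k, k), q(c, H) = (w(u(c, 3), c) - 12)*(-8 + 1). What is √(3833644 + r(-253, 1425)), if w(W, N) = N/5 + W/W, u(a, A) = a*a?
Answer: √95845555/5 ≈ 1958.0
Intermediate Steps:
u(a, A) = a²
w(W, N) = 1 + N/5 (w(W, N) = N*(⅕) + 1 = N/5 + 1 = 1 + N/5)
q(c, H) = 77 - 7*c/5 (q(c, H) = ((1 + c/5) - 12)*(-8 + 1) = (-11 + c/5)*(-7) = 77 - 7*c/5)
r(k, V) = 77 - 2*k/5 (r(k, V) = k + (77 - 7*k/5) = 77 - 2*k/5)
√(3833644 + r(-253, 1425)) = √(3833644 + (77 - ⅖*(-253))) = √(3833644 + (77 + 506/5)) = √(3833644 + 891/5) = √(19169111/5) = √95845555/5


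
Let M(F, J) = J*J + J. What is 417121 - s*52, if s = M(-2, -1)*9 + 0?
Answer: 417121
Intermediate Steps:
M(F, J) = J + J² (M(F, J) = J² + J = J + J²)
s = 0 (s = -(1 - 1)*9 + 0 = -1*0*9 + 0 = 0*9 + 0 = 0 + 0 = 0)
417121 - s*52 = 417121 - 0*52 = 417121 - 1*0 = 417121 + 0 = 417121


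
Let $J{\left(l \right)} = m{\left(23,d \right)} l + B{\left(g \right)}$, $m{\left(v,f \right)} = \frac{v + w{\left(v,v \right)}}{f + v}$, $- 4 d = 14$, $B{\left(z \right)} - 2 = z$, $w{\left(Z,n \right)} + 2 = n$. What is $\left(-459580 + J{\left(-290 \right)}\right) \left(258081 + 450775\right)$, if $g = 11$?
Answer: $- \frac{12722996193848}{39} \approx -3.2623 \cdot 10^{11}$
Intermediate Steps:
$w{\left(Z,n \right)} = -2 + n$
$B{\left(z \right)} = 2 + z$
$d = - \frac{7}{2}$ ($d = \left(- \frac{1}{4}\right) 14 = - \frac{7}{2} \approx -3.5$)
$m{\left(v,f \right)} = \frac{-2 + 2 v}{f + v}$ ($m{\left(v,f \right)} = \frac{v + \left(-2 + v\right)}{f + v} = \frac{-2 + 2 v}{f + v}$)
$J{\left(l \right)} = 13 + \frac{88 l}{39}$ ($J{\left(l \right)} = \frac{2 \left(-1 + 23\right)}{- \frac{7}{2} + 23} l + \left(2 + 11\right) = 2 \frac{1}{\frac{39}{2}} \cdot 22 l + 13 = 2 \cdot \frac{2}{39} \cdot 22 l + 13 = \frac{88 l}{39} + 13 = 13 + \frac{88 l}{39}$)
$\left(-459580 + J{\left(-290 \right)}\right) \left(258081 + 450775\right) = \left(-459580 + \left(13 + \frac{88}{39} \left(-290\right)\right)\right) \left(258081 + 450775\right) = \left(-459580 + \left(13 - \frac{25520}{39}\right)\right) 708856 = \left(-459580 - \frac{25013}{39}\right) 708856 = \left(- \frac{17948633}{39}\right) 708856 = - \frac{12722996193848}{39}$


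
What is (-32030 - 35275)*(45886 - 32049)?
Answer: -931299285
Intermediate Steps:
(-32030 - 35275)*(45886 - 32049) = -67305*13837 = -931299285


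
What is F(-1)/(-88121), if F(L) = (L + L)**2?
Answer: -4/88121 ≈ -4.5392e-5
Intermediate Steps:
F(L) = 4*L**2 (F(L) = (2*L)**2 = 4*L**2)
F(-1)/(-88121) = (4*(-1)**2)/(-88121) = (4*1)*(-1/88121) = 4*(-1/88121) = -4/88121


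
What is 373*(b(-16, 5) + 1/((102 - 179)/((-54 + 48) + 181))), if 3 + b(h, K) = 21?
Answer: 64529/11 ≈ 5866.3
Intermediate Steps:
b(h, K) = 18 (b(h, K) = -3 + 21 = 18)
373*(b(-16, 5) + 1/((102 - 179)/((-54 + 48) + 181))) = 373*(18 + 1/((102 - 179)/((-54 + 48) + 181))) = 373*(18 + 1/(-77/(-6 + 181))) = 373*(18 + 1/(-77/175)) = 373*(18 + 1/(-77*1/175)) = 373*(18 + 1/(-11/25)) = 373*(18 - 25/11) = 373*(173/11) = 64529/11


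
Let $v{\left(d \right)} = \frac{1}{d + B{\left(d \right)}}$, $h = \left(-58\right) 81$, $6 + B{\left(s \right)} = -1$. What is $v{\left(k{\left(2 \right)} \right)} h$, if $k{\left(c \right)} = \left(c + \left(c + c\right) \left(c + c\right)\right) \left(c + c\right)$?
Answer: $- \frac{4698}{65} \approx -72.277$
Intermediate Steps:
$B{\left(s \right)} = -7$ ($B{\left(s \right)} = -6 - 1 = -7$)
$k{\left(c \right)} = 2 c \left(c + 4 c^{2}\right)$ ($k{\left(c \right)} = \left(c + 2 c 2 c\right) 2 c = \left(c + 4 c^{2}\right) 2 c = 2 c \left(c + 4 c^{2}\right)$)
$h = -4698$
$v{\left(d \right)} = \frac{1}{-7 + d}$ ($v{\left(d \right)} = \frac{1}{d - 7} = \frac{1}{-7 + d}$)
$v{\left(k{\left(2 \right)} \right)} h = \frac{1}{-7 + 2^{2} \left(2 + 8 \cdot 2\right)} \left(-4698\right) = \frac{1}{-7 + 4 \left(2 + 16\right)} \left(-4698\right) = \frac{1}{-7 + 4 \cdot 18} \left(-4698\right) = \frac{1}{-7 + 72} \left(-4698\right) = \frac{1}{65} \left(-4698\right) = - \frac{4698}{65}$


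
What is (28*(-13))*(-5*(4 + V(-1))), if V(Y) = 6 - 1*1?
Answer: 16380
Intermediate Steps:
V(Y) = 5 (V(Y) = 6 - 1 = 5)
(28*(-13))*(-5*(4 + V(-1))) = (28*(-13))*(-5*(4 + 5)) = -(-1820)*9 = -364*(-45) = 16380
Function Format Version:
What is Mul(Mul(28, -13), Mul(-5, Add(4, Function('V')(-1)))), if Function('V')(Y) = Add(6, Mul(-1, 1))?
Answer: 16380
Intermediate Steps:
Function('V')(Y) = 5 (Function('V')(Y) = Add(6, -1) = 5)
Mul(Mul(28, -13), Mul(-5, Add(4, Function('V')(-1)))) = Mul(Mul(28, -13), Mul(-5, Add(4, 5))) = Mul(-364, Mul(-5, 9)) = Mul(-364, -45) = 16380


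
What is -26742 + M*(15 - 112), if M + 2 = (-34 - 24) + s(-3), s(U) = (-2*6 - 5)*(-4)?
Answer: -27518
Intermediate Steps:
s(U) = 68 (s(U) = (-12 - 5)*(-4) = -17*(-4) = 68)
M = 8 (M = -2 + ((-34 - 24) + 68) = -2 + (-58 + 68) = -2 + 10 = 8)
-26742 + M*(15 - 112) = -26742 + 8*(15 - 112) = -26742 + 8*(-97) = -26742 - 776 = -27518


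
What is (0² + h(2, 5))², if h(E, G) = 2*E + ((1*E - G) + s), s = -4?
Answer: 9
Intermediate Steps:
h(E, G) = -4 - G + 3*E (h(E, G) = 2*E + ((1*E - G) - 4) = 2*E + ((E - G) - 4) = 2*E + (-4 + E - G) = -4 - G + 3*E)
(0² + h(2, 5))² = (0² + (-4 - 1*5 + 3*2))² = (0 + (-4 - 5 + 6))² = (0 - 3)² = (-3)² = 9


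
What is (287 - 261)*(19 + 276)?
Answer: 7670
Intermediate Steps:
(287 - 261)*(19 + 276) = 26*295 = 7670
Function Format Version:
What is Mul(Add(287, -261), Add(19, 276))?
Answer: 7670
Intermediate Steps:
Mul(Add(287, -261), Add(19, 276)) = Mul(26, 295) = 7670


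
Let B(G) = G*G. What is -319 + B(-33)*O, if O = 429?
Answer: 466862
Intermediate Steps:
B(G) = G²
-319 + B(-33)*O = -319 + (-33)²*429 = -319 + 1089*429 = -319 + 467181 = 466862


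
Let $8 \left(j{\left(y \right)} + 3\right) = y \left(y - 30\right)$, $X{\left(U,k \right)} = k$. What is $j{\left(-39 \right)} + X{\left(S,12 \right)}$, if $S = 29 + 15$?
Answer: $\frac{2763}{8} \approx 345.38$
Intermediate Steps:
$S = 44$
$j{\left(y \right)} = -3 + \frac{y \left(-30 + y\right)}{8}$ ($j{\left(y \right)} = -3 + \frac{y \left(y - 30\right)}{8} = -3 + \frac{y \left(-30 + y\right)}{8}$)
$j{\left(-39 \right)} + X{\left(S,12 \right)} = \left(-3 - - \frac{585}{4} + \frac{\left(-39\right)^{2}}{8}\right) + 12 = \left(-3 + \frac{585}{4} + \frac{1}{8} \cdot 1521\right) + 12 = \left(-3 + \frac{585}{4} + \frac{1521}{8}\right) + 12 = \frac{2667}{8} + 12 = \frac{2763}{8}$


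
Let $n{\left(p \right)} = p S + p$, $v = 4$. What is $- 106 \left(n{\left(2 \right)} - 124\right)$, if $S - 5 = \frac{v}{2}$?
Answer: $11448$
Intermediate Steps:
$S = 7$ ($S = 5 + \frac{4}{2} = 5 + 4 \cdot \frac{1}{2} = 5 + 2 = 7$)
$n{\left(p \right)} = 8 p$ ($n{\left(p \right)} = p 7 + p = 7 p + p = 8 p$)
$- 106 \left(n{\left(2 \right)} - 124\right) = - 106 \left(8 \cdot 2 - 124\right) = - 106 \left(16 - 124\right) = \left(-106\right) \left(-108\right) = 11448$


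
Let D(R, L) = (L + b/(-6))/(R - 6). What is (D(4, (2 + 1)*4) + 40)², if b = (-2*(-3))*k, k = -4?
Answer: 1024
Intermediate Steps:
b = -24 (b = -2*(-3)*(-4) = 6*(-4) = -24)
D(R, L) = (4 + L)/(-6 + R) (D(R, L) = (L - 24/(-6))/(R - 6) = (L - 24*(-⅙))/(-6 + R) = (L + 4)/(-6 + R) = (4 + L)/(-6 + R))
(D(4, (2 + 1)*4) + 40)² = ((4 + (2 + 1)*4)/(-6 + 4) + 40)² = ((4 + 3*4)/(-2) + 40)² = (-(4 + 12)/2 + 40)² = (-½*16 + 40)² = (-8 + 40)² = 32² = 1024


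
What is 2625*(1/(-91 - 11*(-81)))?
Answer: 875/2754 ≈ 0.31772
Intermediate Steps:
2625*(1/(-91 - 11*(-81))) = 2625*(-1/81/(-102)) = 2625*(-1/102*(-1/81)) = 2625*(1/8262) = 875/2754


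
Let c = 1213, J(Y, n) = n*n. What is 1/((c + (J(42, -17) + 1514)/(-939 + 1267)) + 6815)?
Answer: 328/2634987 ≈ 0.00012448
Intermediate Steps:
J(Y, n) = n**2
1/((c + (J(42, -17) + 1514)/(-939 + 1267)) + 6815) = 1/((1213 + ((-17)**2 + 1514)/(-939 + 1267)) + 6815) = 1/((1213 + (289 + 1514)/328) + 6815) = 1/((1213 + 1803*(1/328)) + 6815) = 1/((1213 + 1803/328) + 6815) = 1/(399667/328 + 6815) = 1/(2634987/328) = 328/2634987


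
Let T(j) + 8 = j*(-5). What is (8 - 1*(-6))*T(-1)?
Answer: -42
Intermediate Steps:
T(j) = -8 - 5*j (T(j) = -8 + j*(-5) = -8 - 5*j)
(8 - 1*(-6))*T(-1) = (8 - 1*(-6))*(-8 - 5*(-1)) = (8 + 6)*(-8 + 5) = 14*(-3) = -42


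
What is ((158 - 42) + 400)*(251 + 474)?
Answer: 374100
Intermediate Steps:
((158 - 42) + 400)*(251 + 474) = (116 + 400)*725 = 516*725 = 374100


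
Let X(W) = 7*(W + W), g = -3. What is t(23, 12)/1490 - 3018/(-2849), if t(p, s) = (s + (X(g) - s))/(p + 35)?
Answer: 130347951/123105290 ≈ 1.0588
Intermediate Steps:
X(W) = 14*W (X(W) = 7*(2*W) = 14*W)
t(p, s) = -42/(35 + p) (t(p, s) = (s + (14*(-3) - s))/(p + 35) = (s + (-42 - s))/(35 + p) = -42/(35 + p))
t(23, 12)/1490 - 3018/(-2849) = -42/(35 + 23)/1490 - 3018/(-2849) = -42/58*(1/1490) - 3018*(-1/2849) = -42*1/58*(1/1490) + 3018/2849 = -21/29*1/1490 + 3018/2849 = -21/43210 + 3018/2849 = 130347951/123105290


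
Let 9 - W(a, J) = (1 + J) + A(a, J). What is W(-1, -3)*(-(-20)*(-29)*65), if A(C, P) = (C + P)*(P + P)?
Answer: 490100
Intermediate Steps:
A(C, P) = 2*P*(C + P) (A(C, P) = (C + P)*(2*P) = 2*P*(C + P))
W(a, J) = 8 - J - 2*J*(J + a) (W(a, J) = 9 - ((1 + J) + 2*J*(a + J)) = 9 - ((1 + J) + 2*J*(J + a)) = 9 - (1 + J + 2*J*(J + a)) = 9 + (-1 - J - 2*J*(J + a)) = 8 - J - 2*J*(J + a))
W(-1, -3)*(-(-20)*(-29)*65) = (8 - 1*(-3) - 2*(-3)*(-3 - 1))*(-(-20)*(-29)*65) = (8 + 3 - 2*(-3)*(-4))*(-20*29*65) = (8 + 3 - 24)*(-580*65) = -13*(-37700) = 490100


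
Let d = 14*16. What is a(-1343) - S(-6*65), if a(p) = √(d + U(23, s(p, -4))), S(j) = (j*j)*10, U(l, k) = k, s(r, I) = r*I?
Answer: -1521000 + 2*√1399 ≈ -1.5209e+6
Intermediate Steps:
s(r, I) = I*r
d = 224
S(j) = 10*j² (S(j) = j²*10 = 10*j²)
a(p) = √(224 - 4*p)
a(-1343) - S(-6*65) = 2*√(56 - 1*(-1343)) - 10*(-6*65)² = 2*√(56 + 1343) - 10*(-390)² = 2*√1399 - 10*152100 = 2*√1399 - 1*1521000 = 2*√1399 - 1521000 = -1521000 + 2*√1399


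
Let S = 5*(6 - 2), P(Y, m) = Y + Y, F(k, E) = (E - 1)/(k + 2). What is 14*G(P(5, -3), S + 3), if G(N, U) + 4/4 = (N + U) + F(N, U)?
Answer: 1421/3 ≈ 473.67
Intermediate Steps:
F(k, E) = (-1 + E)/(2 + k)
P(Y, m) = 2*Y
S = 20 (S = 5*4 = 20)
G(N, U) = -1 + N + U + (-1 + U)/(2 + N) (G(N, U) = -1 + ((N + U) + (-1 + U)/(2 + N)) = -1 + (N + U + (-1 + U)/(2 + N)) = -1 + N + U + (-1 + U)/(2 + N))
14*G(P(5, -3), S + 3) = 14*((-1 + (20 + 3) + (2 + 2*5)*(-1 + 2*5 + (20 + 3)))/(2 + 2*5)) = 14*((-1 + 23 + (2 + 10)*(-1 + 10 + 23))/(2 + 10)) = 14*((-1 + 23 + 12*32)/12) = 14*((-1 + 23 + 384)/12) = 14*((1/12)*406) = 14*(203/6) = 1421/3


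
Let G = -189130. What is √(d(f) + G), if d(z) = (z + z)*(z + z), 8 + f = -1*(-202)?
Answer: I*√38586 ≈ 196.43*I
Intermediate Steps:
f = 194 (f = -8 - 1*(-202) = -8 + 202 = 194)
d(z) = 4*z² (d(z) = (2*z)*(2*z) = 4*z²)
√(d(f) + G) = √(4*194² - 189130) = √(4*37636 - 189130) = √(150544 - 189130) = √(-38586) = I*√38586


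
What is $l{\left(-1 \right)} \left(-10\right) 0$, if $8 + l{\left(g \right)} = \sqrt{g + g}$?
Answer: $0$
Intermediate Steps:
$l{\left(g \right)} = -8 + \sqrt{2} \sqrt{g}$ ($l{\left(g \right)} = -8 + \sqrt{g + g} = -8 + \sqrt{2 g} = -8 + \sqrt{2} \sqrt{g}$)
$l{\left(-1 \right)} \left(-10\right) 0 = \left(-8 + \sqrt{2} \sqrt{-1}\right) \left(-10\right) 0 = \left(-8 + \sqrt{2} i\right) \left(-10\right) 0 = \left(-8 + i \sqrt{2}\right) \left(-10\right) 0 = \left(80 - 10 i \sqrt{2}\right) 0 = 0$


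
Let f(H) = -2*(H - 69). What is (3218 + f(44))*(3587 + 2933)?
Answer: 21307360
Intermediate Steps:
f(H) = 138 - 2*H (f(H) = -2*(-69 + H) = 138 - 2*H)
(3218 + f(44))*(3587 + 2933) = (3218 + (138 - 2*44))*(3587 + 2933) = (3218 + (138 - 88))*6520 = (3218 + 50)*6520 = 3268*6520 = 21307360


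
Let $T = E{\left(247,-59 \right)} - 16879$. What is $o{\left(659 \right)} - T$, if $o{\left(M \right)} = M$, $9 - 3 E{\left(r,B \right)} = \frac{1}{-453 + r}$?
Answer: $\frac{10836629}{618} \approx 17535.0$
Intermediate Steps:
$E{\left(r,B \right)} = 3 - \frac{1}{3 \left(-453 + r\right)}$
$T = - \frac{10429367}{618}$ ($T = \frac{-4078 + 9 \cdot 247}{3 \left(-453 + 247\right)} - 16879 = \frac{-4078 + 2223}{3 \left(-206\right)} - 16879 = \frac{1}{3} \left(- \frac{1}{206}\right) \left(-1855\right) - 16879 = \frac{1855}{618} - 16879 = - \frac{10429367}{618} \approx -16876.0$)
$o{\left(659 \right)} - T = 659 - - \frac{10429367}{618} = 659 + \frac{10429367}{618} = \frac{10836629}{618}$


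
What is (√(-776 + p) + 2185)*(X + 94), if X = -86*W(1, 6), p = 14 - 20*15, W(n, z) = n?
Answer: 17480 + 24*I*√118 ≈ 17480.0 + 260.71*I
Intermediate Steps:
p = -286 (p = 14 - 300 = -286)
X = -86 (X = -86*1 = -86)
(√(-776 + p) + 2185)*(X + 94) = (√(-776 - 286) + 2185)*(-86 + 94) = (√(-1062) + 2185)*8 = (3*I*√118 + 2185)*8 = (2185 + 3*I*√118)*8 = 17480 + 24*I*√118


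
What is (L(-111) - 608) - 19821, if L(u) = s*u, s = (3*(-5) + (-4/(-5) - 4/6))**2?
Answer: -3372148/75 ≈ -44962.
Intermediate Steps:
s = 49729/225 (s = (-15 + (-4*(-1/5) - 4*1/6))**2 = (-15 + (4/5 - 2/3))**2 = (-15 + 2/15)**2 = (-223/15)**2 = 49729/225 ≈ 221.02)
L(u) = 49729*u/225
(L(-111) - 608) - 19821 = ((49729/225)*(-111) - 608) - 19821 = (-1839973/75 - 608) - 19821 = -1885573/75 - 19821 = -3372148/75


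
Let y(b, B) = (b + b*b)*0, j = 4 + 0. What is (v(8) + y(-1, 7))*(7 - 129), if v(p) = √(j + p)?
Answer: -244*√3 ≈ -422.62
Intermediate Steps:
j = 4
y(b, B) = 0 (y(b, B) = (b + b²)*0 = 0)
v(p) = √(4 + p)
(v(8) + y(-1, 7))*(7 - 129) = (√(4 + 8) + 0)*(7 - 129) = (√12 + 0)*(-122) = (2*√3 + 0)*(-122) = (2*√3)*(-122) = -244*√3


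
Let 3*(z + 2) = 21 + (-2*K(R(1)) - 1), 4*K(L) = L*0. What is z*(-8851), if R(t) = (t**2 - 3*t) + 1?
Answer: -123914/3 ≈ -41305.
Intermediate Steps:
R(t) = 1 + t**2 - 3*t
K(L) = 0 (K(L) = (L*0)/4 = (1/4)*0 = 0)
z = 14/3 (z = -2 + (21 + (-2*0 - 1))/3 = -2 + (21 + (0 - 1))/3 = -2 + (21 - 1)/3 = -2 + (1/3)*20 = -2 + 20/3 = 14/3 ≈ 4.6667)
z*(-8851) = (14/3)*(-8851) = -123914/3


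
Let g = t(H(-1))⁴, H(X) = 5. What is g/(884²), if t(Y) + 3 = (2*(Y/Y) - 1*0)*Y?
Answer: 2401/781456 ≈ 0.0030725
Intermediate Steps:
t(Y) = -3 + 2*Y (t(Y) = -3 + (2*(Y/Y) - 1*0)*Y = -3 + (2*1 + 0)*Y = -3 + (2 + 0)*Y = -3 + 2*Y)
g = 2401 (g = (-3 + 2*5)⁴ = (-3 + 10)⁴ = 7⁴ = 2401)
g/(884²) = 2401/(884²) = 2401/781456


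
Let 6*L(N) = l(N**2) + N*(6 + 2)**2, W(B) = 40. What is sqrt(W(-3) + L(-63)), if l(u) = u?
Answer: sqrt(118)/2 ≈ 5.4314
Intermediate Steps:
L(N) = N**2/6 + 32*N/3 (L(N) = (N**2 + N*(6 + 2)**2)/6 = (N**2 + N*8**2)/6 = (N**2 + N*64)/6 = (N**2 + 64*N)/6 = N**2/6 + 32*N/3)
sqrt(W(-3) + L(-63)) = sqrt(40 + (1/6)*(-63)*(64 - 63)) = sqrt(40 + (1/6)*(-63)*1) = sqrt(40 - 21/2) = sqrt(59/2) = sqrt(118)/2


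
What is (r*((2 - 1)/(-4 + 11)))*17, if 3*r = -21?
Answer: -17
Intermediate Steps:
r = -7 (r = (⅓)*(-21) = -7)
(r*((2 - 1)/(-4 + 11)))*17 = -7*(2 - 1)/(-4 + 11)*17 = -7/7*17 = -7*⅐*17 = -1*17 = -17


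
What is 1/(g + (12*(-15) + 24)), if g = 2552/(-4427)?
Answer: -4427/693164 ≈ -0.0063867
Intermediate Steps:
g = -2552/4427 (g = 2552*(-1/4427) = -2552/4427 ≈ -0.57646)
1/(g + (12*(-15) + 24)) = 1/(-2552/4427 + (12*(-15) + 24)) = 1/(-2552/4427 + (-180 + 24)) = 1/(-2552/4427 - 156) = 1/(-693164/4427) = -4427/693164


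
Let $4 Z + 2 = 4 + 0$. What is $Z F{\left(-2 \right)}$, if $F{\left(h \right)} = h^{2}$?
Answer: $2$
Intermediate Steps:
$Z = \frac{1}{2}$ ($Z = - \frac{1}{2} + \frac{4 + 0}{4} = - \frac{1}{2} + \frac{1}{4} \cdot 4 = - \frac{1}{2} + 1 = \frac{1}{2} \approx 0.5$)
$Z F{\left(-2 \right)} = \frac{\left(-2\right)^{2}}{2} = \frac{1}{2} \cdot 4 = 2$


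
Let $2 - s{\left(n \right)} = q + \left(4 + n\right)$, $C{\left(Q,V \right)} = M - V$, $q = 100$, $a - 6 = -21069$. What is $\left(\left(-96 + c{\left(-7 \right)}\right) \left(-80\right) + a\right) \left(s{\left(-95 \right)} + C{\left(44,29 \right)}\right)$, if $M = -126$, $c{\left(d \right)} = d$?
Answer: $2077326$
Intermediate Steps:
$a = -21063$ ($a = 6 - 21069 = -21063$)
$C{\left(Q,V \right)} = -126 - V$
$s{\left(n \right)} = -102 - n$ ($s{\left(n \right)} = 2 - \left(100 + \left(4 + n\right)\right) = 2 - \left(104 + n\right) = -102 - n$)
$\left(\left(-96 + c{\left(-7 \right)}\right) \left(-80\right) + a\right) \left(s{\left(-95 \right)} + C{\left(44,29 \right)}\right) = \left(\left(-96 - 7\right) \left(-80\right) - 21063\right) \left(\left(-102 - -95\right) - 155\right) = \left(\left(-103\right) \left(-80\right) - 21063\right) \left(\left(-102 + 95\right) - 155\right) = \left(8240 - 21063\right) \left(-7 - 155\right) = \left(-12823\right) \left(-162\right) = 2077326$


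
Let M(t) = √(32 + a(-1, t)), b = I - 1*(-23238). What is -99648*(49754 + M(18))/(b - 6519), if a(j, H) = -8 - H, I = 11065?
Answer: -619735824/3473 - 12456*√6/3473 ≈ -1.7845e+5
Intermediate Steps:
b = 34303 (b = 11065 - 1*(-23238) = 11065 + 23238 = 34303)
M(t) = √(24 - t) (M(t) = √(32 + (-8 - t)) = √(24 - t))
-99648*(49754 + M(18))/(b - 6519) = -99648*(49754 + √(24 - 1*18))/(34303 - 6519) = -(619735824/3473 + 12456*√(24 - 18)/3473) = -(619735824/3473 + 12456*√6/3473) = -99648*(24877/13892 + √6/27784) = -619735824/3473 - 12456*√6/3473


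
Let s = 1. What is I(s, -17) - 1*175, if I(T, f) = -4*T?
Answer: -179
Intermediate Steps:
I(s, -17) - 1*175 = -4*1 - 1*175 = -4 - 175 = -179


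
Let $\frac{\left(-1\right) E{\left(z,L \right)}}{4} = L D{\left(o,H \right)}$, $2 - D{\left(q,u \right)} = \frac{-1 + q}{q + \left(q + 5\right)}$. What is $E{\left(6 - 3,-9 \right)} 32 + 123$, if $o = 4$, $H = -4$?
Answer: $\frac{28095}{13} \approx 2161.2$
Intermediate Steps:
$D{\left(q,u \right)} = 2 - \frac{-1 + q}{5 + 2 q}$ ($D{\left(q,u \right)} = 2 - \frac{-1 + q}{q + \left(q + 5\right)} = 2 - \frac{-1 + q}{q + \left(5 + q\right)} = 2 - \frac{-1 + q}{5 + 2 q}$)
$E{\left(z,L \right)} = - \frac{92 L}{13}$ ($E{\left(z,L \right)} = - 4 L \frac{11 + 3 \cdot 4}{5 + 2 \cdot 4} = - 4 L \frac{11 + 12}{5 + 8} = - 4 L \frac{1}{13} \cdot 23 = - 4 L \frac{23}{13} = - 4 \frac{23 L}{13} = - \frac{92 L}{13}$)
$E{\left(6 - 3,-9 \right)} 32 + 123 = \left(- \frac{92}{13}\right) \left(-9\right) 32 + 123 = \frac{828}{13} \cdot 32 + 123 = \frac{26496}{13} + 123 = \frac{28095}{13}$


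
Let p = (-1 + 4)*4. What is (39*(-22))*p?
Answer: -10296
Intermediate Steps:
p = 12 (p = 3*4 = 12)
(39*(-22))*p = (39*(-22))*12 = -858*12 = -10296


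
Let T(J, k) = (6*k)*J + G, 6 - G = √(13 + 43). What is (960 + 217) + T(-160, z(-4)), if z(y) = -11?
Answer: 11743 - 2*√14 ≈ 11736.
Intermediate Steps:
G = 6 - 2*√14 (G = 6 - √(13 + 43) = 6 - √56 = 6 - 2*√14 ≈ -1.4833)
T(J, k) = 6 - 2*√14 + 6*J*k (T(J, k) = (6*k)*J + (6 - 2*√14) = 6*J*k + (6 - 2*√14) = 6 - 2*√14 + 6*J*k)
(960 + 217) + T(-160, z(-4)) = (960 + 217) + (6 - 2*√14 + 6*(-160)*(-11)) = 1177 + (6 - 2*√14 + 10560) = 1177 + (10566 - 2*√14) = 11743 - 2*√14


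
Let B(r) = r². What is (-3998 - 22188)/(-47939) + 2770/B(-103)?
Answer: 410598304/508584851 ≈ 0.80733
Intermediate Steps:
(-3998 - 22188)/(-47939) + 2770/B(-103) = (-3998 - 22188)/(-47939) + 2770/((-103)²) = -26186*(-1/47939) + 2770/10609 = 26186/47939 + 2770*(1/10609) = 26186/47939 + 2770/10609 = 410598304/508584851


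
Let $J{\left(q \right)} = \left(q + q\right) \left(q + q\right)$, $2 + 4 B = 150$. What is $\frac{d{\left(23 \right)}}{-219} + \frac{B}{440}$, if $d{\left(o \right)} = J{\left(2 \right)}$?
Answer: $\frac{1063}{96360} \approx 0.011032$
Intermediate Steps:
$B = 37$ ($B = - \frac{1}{2} + \frac{1}{4} \cdot 150 = - \frac{1}{2} + \frac{75}{2} = 37$)
$J{\left(q \right)} = 4 q^{2}$ ($J{\left(q \right)} = 2 q 2 q = 4 q^{2}$)
$d{\left(o \right)} = 16$ ($d{\left(o \right)} = 4 \cdot 2^{2} = 4 \cdot 4 = 16$)
$\frac{d{\left(23 \right)}}{-219} + \frac{B}{440} = \frac{16}{-219} + \frac{37}{440} = 16 \left(- \frac{1}{219}\right) + 37 \cdot \frac{1}{440} = - \frac{16}{219} + \frac{37}{440} = \frac{1063}{96360}$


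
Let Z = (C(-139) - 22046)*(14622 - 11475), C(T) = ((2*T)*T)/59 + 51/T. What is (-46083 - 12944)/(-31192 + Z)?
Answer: 484080427/552337216091 ≈ 0.00087642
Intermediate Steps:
C(T) = 51/T + 2*T**2/59 (C(T) = (2*T**2)*(1/59) + 51/T = 2*T**2/59 + 51/T = 51/T + 2*T**2/59)
Z = -552081410499/8201 (Z = ((1/59)*(3009 + 2*(-139)**3)/(-139) - 22046)*(14622 - 11475) = ((1/59)*(-1/139)*(3009 + 2*(-2685619)) - 22046)*3147 = ((1/59)*(-1/139)*(3009 - 5371238) - 22046)*3147 = ((1/59)*(-1/139)*(-5368229) - 22046)*3147 = (5368229/8201 - 22046)*3147 = -175431017/8201*3147 = -552081410499/8201 ≈ -6.7319e+7)
(-46083 - 12944)/(-31192 + Z) = (-46083 - 12944)/(-31192 - 552081410499/8201) = -59027/(-552337216091/8201) = -59027*(-8201/552337216091) = 484080427/552337216091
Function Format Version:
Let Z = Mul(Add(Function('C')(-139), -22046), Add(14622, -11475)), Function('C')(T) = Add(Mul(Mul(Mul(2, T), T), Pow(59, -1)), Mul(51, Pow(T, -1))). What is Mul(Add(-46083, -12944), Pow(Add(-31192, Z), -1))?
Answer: Rational(484080427, 552337216091) ≈ 0.00087642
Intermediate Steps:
Function('C')(T) = Add(Mul(51, Pow(T, -1)), Mul(Rational(2, 59), Pow(T, 2))) (Function('C')(T) = Add(Mul(Mul(2, Pow(T, 2)), Rational(1, 59)), Mul(51, Pow(T, -1))) = Add(Mul(Rational(2, 59), Pow(T, 2)), Mul(51, Pow(T, -1))) = Add(Mul(51, Pow(T, -1)), Mul(Rational(2, 59), Pow(T, 2))))
Z = Rational(-552081410499, 8201) (Z = Mul(Add(Mul(Rational(1, 59), Pow(-139, -1), Add(3009, Mul(2, Pow(-139, 3)))), -22046), Add(14622, -11475)) = Mul(Add(Mul(Rational(1, 59), Rational(-1, 139), Add(3009, Mul(2, -2685619))), -22046), 3147) = Mul(Add(Mul(Rational(1, 59), Rational(-1, 139), Add(3009, -5371238)), -22046), 3147) = Mul(Add(Mul(Rational(1, 59), Rational(-1, 139), -5368229), -22046), 3147) = Mul(Add(Rational(5368229, 8201), -22046), 3147) = Mul(Rational(-175431017, 8201), 3147) = Rational(-552081410499, 8201) ≈ -6.7319e+7)
Mul(Add(-46083, -12944), Pow(Add(-31192, Z), -1)) = Mul(Add(-46083, -12944), Pow(Add(-31192, Rational(-552081410499, 8201)), -1)) = Mul(-59027, Pow(Rational(-552337216091, 8201), -1)) = Mul(-59027, Rational(-8201, 552337216091)) = Rational(484080427, 552337216091)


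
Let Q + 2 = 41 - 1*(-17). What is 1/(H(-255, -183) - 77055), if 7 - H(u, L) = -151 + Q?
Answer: -1/76953 ≈ -1.2995e-5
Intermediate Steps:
Q = 56 (Q = -2 + (41 - 1*(-17)) = -2 + (41 + 17) = -2 + 58 = 56)
H(u, L) = 102 (H(u, L) = 7 - (-151 + 56) = 7 - 1*(-95) = 7 + 95 = 102)
1/(H(-255, -183) - 77055) = 1/(102 - 77055) = 1/(-76953) = -1/76953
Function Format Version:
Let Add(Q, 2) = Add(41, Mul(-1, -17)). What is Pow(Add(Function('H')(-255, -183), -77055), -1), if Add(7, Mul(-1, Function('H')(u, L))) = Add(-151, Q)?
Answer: Rational(-1, 76953) ≈ -1.2995e-5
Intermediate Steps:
Q = 56 (Q = Add(-2, Add(41, Mul(-1, -17))) = Add(-2, Add(41, 17)) = Add(-2, 58) = 56)
Function('H')(u, L) = 102 (Function('H')(u, L) = Add(7, Mul(-1, Add(-151, 56))) = Add(7, Mul(-1, -95)) = Add(7, 95) = 102)
Pow(Add(Function('H')(-255, -183), -77055), -1) = Pow(Add(102, -77055), -1) = Pow(-76953, -1) = Rational(-1, 76953)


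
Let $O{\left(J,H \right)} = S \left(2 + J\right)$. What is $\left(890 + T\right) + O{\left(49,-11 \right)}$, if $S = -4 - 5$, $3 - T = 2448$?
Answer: $-2014$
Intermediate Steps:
$T = -2445$ ($T = 3 - 2448 = -2445$)
$S = -9$ ($S = -4 - 5 = -9$)
$O{\left(J,H \right)} = -18 - 9 J$ ($O{\left(J,H \right)} = - 9 \left(2 + J\right) = -18 - 9 J$)
$\left(890 + T\right) + O{\left(49,-11 \right)} = \left(890 - 2445\right) - 459 = -1555 - 459 = -2014$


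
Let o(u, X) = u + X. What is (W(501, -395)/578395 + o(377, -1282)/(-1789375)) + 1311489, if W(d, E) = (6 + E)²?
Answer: 54293848383832599/41398622125 ≈ 1.3115e+6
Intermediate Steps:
o(u, X) = X + u
(W(501, -395)/578395 + o(377, -1282)/(-1789375)) + 1311489 = ((6 - 395)²/578395 + (-1282 + 377)/(-1789375)) + 1311489 = ((-389)²*(1/578395) - 905*(-1/1789375)) + 1311489 = (151321*(1/578395) + 181/357875) + 1311489 = (151321/578395 + 181/357875) + 1311489 = 10851738474/41398622125 + 1311489 = 54293848383832599/41398622125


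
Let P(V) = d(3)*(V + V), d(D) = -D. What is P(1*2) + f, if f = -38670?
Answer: -38682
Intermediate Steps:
P(V) = -6*V (P(V) = (-1*3)*(V + V) = -6*V)
P(1*2) + f = -6*2 - 38670 = -12 - 38670 = -38682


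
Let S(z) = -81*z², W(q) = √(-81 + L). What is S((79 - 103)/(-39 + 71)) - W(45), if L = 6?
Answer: -729/16 - 5*I*√3 ≈ -45.563 - 8.6602*I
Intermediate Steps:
W(q) = 5*I*√3 (W(q) = √(-81 + 6) = √(-75) = 5*I*√3)
S((79 - 103)/(-39 + 71)) - W(45) = -81*(79 - 103)²/(-39 + 71)² - 5*I*√3 = -81*(-24/32)² - 5*I*√3 = -81*(-24*1/32)² - 5*I*√3 = -81*(-¾)² - 5*I*√3 = -81*9/16 - 5*I*√3 = -729/16 - 5*I*√3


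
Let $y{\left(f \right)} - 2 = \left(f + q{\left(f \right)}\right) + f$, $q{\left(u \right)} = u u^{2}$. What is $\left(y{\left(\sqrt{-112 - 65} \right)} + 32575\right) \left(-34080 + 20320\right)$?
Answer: $-448259520 + 2408000 i \sqrt{177} \approx -4.4826 \cdot 10^{8} + 3.2036 \cdot 10^{7} i$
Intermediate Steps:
$q{\left(u \right)} = u^{3}$
$y{\left(f \right)} = 2 + f^{3} + 2 f$ ($y{\left(f \right)} = 2 + \left(\left(f + f^{3}\right) + f\right) = 2 + \left(f^{3} + 2 f\right) = 2 + f^{3} + 2 f$)
$\left(y{\left(\sqrt{-112 - 65} \right)} + 32575\right) \left(-34080 + 20320\right) = \left(\left(2 + \left(\sqrt{-112 - 65}\right)^{3} + 2 \sqrt{-112 - 65}\right) + 32575\right) \left(-34080 + 20320\right) = \left(\left(2 + \left(\sqrt{-177}\right)^{3} + 2 \sqrt{-177}\right) + 32575\right) \left(-13760\right) = \left(\left(2 + \left(i \sqrt{177}\right)^{3} + 2 i \sqrt{177}\right) + 32575\right) \left(-13760\right) = \left(\left(2 - 177 i \sqrt{177} + 2 i \sqrt{177}\right) + 32575\right) \left(-13760\right) = \left(\left(2 - 175 i \sqrt{177}\right) + 32575\right) \left(-13760\right) = \left(32577 - 175 i \sqrt{177}\right) \left(-13760\right) = -448259520 + 2408000 i \sqrt{177}$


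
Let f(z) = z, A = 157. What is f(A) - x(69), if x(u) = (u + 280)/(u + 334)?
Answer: 62922/403 ≈ 156.13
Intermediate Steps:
x(u) = (280 + u)/(334 + u)
f(A) - x(69) = 157 - (280 + 69)/(334 + 69) = 157 - 349/403 = 62922/403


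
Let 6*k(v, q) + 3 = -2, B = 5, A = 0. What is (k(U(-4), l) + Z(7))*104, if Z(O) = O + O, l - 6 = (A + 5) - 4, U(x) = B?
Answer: 4108/3 ≈ 1369.3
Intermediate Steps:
U(x) = 5
l = 7 (l = 6 + ((0 + 5) - 4) = 6 + (5 - 4) = 6 + 1 = 7)
k(v, q) = -5/6 (k(v, q) = -1/2 + (1/6)*(-2) = -1/2 - 1/3 = -5/6)
Z(O) = 2*O
(k(U(-4), l) + Z(7))*104 = (-5/6 + 2*7)*104 = (-5/6 + 14)*104 = (79/6)*104 = 4108/3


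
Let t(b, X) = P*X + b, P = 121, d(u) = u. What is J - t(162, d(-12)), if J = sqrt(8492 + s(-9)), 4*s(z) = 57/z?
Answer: 1290 + sqrt(305655)/6 ≈ 1382.1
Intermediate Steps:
s(z) = 57/(4*z) (s(z) = (57/z)/4 = 57/(4*z))
t(b, X) = b + 121*X (t(b, X) = 121*X + b = b + 121*X)
J = sqrt(305655)/6 (J = sqrt(8492 + (57/4)/(-9)) = sqrt(8492 + (57/4)*(-1/9)) = sqrt(8492 - 19/12) = sqrt(101885/12) = sqrt(305655)/6 ≈ 92.143)
J - t(162, d(-12)) = sqrt(305655)/6 - (162 + 121*(-12)) = sqrt(305655)/6 - (162 - 1452) = sqrt(305655)/6 - 1*(-1290) = sqrt(305655)/6 + 1290 = 1290 + sqrt(305655)/6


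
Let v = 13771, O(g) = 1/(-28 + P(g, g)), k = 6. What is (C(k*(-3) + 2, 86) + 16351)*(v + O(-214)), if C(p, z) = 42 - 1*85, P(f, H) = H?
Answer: 27173865474/121 ≈ 2.2458e+8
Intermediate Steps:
O(g) = 1/(-28 + g)
C(p, z) = -43 (C(p, z) = 42 - 85 = -43)
(C(k*(-3) + 2, 86) + 16351)*(v + O(-214)) = (-43 + 16351)*(13771 + 1/(-28 - 214)) = 16308*(13771 + 1/(-242)) = 16308*(13771 - 1/242) = 16308*(3332581/242) = 27173865474/121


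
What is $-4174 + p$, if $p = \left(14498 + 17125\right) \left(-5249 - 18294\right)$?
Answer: $-744504463$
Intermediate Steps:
$p = -744500289$ ($p = 31623 \left(-23543\right) = -744500289$)
$-4174 + p = -4174 - 744500289 = -744504463$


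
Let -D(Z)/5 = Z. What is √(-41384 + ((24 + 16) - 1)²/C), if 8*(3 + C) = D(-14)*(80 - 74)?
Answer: 17*I*√17314/11 ≈ 203.35*I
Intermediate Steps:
D(Z) = -5*Z
C = 99/2 (C = -3 + ((-5*(-14))*(80 - 74))/8 = -3 + (70*6)/8 = -3 + (⅛)*420 = -3 + 105/2 = 99/2 ≈ 49.500)
√(-41384 + ((24 + 16) - 1)²/C) = √(-41384 + ((24 + 16) - 1)²/(99/2)) = √(-41384 + (40 - 1)²*(2/99)) = √(-41384 + 39²*(2/99)) = √(-41384 + 1521*(2/99)) = √(-41384 + 338/11) = √(-454886/11) = 17*I*√17314/11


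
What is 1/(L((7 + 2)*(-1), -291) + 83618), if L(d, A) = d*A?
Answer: 1/86237 ≈ 1.1596e-5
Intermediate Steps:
L(d, A) = A*d
1/(L((7 + 2)*(-1), -291) + 83618) = 1/(-291*(7 + 2)*(-1) + 83618) = 1/(-2619*(-1) + 83618) = 1/(-291*(-9) + 83618) = 1/(2619 + 83618) = 1/86237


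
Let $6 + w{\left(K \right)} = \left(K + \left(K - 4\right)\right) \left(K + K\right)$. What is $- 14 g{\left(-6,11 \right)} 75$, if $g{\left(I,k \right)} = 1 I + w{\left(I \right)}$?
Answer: $-189000$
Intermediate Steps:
$w{\left(K \right)} = -6 + 2 K \left(-4 + 2 K\right)$ ($w{\left(K \right)} = -6 + \left(K + \left(K - 4\right)\right) \left(K + K\right) = -6 + \left(K + \left(-4 + K\right)\right) 2 K = -6 + \left(-4 + 2 K\right) 2 K = -6 + 2 K \left(-4 + 2 K\right)$)
$g{\left(I,k \right)} = -6 - 7 I + 4 I^{2}$ ($g{\left(I,k \right)} = 1 I - \left(6 - 4 I^{2} + 8 I\right) = I - \left(6 - 4 I^{2} + 8 I\right) = -6 - 7 I + 4 I^{2}$)
$- 14 g{\left(-6,11 \right)} 75 = - 14 \left(-6 - -42 + 4 \left(-6\right)^{2}\right) 75 = - 14 \left(-6 + 42 + 4 \cdot 36\right) 75 = - 14 \left(-6 + 42 + 144\right) 75 = \left(-14\right) 180 \cdot 75 = \left(-2520\right) 75 = -189000$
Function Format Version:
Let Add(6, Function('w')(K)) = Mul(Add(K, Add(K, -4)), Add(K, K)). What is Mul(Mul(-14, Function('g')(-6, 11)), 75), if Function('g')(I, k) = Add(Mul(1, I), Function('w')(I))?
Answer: -189000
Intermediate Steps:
Function('w')(K) = Add(-6, Mul(2, K, Add(-4, Mul(2, K)))) (Function('w')(K) = Add(-6, Mul(Add(K, Add(K, -4)), Add(K, K))) = Add(-6, Mul(Add(K, Add(-4, K)), Mul(2, K))) = Add(-6, Mul(Add(-4, Mul(2, K)), Mul(2, K))) = Add(-6, Mul(2, K, Add(-4, Mul(2, K)))))
Function('g')(I, k) = Add(-6, Mul(-7, I), Mul(4, Pow(I, 2))) (Function('g')(I, k) = Add(Mul(1, I), Add(-6, Mul(-8, I), Mul(4, Pow(I, 2)))) = Add(I, Add(-6, Mul(-8, I), Mul(4, Pow(I, 2)))) = Add(-6, Mul(-7, I), Mul(4, Pow(I, 2))))
Mul(Mul(-14, Function('g')(-6, 11)), 75) = Mul(Mul(-14, Add(-6, Mul(-7, -6), Mul(4, Pow(-6, 2)))), 75) = Mul(Mul(-14, Add(-6, 42, Mul(4, 36))), 75) = Mul(Mul(-14, Add(-6, 42, 144)), 75) = Mul(Mul(-14, 180), 75) = Mul(-2520, 75) = -189000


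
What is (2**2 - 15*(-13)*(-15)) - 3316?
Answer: -6237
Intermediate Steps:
(2**2 - 15*(-13)*(-15)) - 3316 = (4 + 195*(-15)) - 3316 = (4 - 2925) - 3316 = -2921 - 3316 = -6237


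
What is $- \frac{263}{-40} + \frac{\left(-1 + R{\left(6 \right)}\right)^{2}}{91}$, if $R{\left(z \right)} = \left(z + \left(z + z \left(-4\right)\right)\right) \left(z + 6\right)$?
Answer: $\frac{864933}{3640} \approx 237.62$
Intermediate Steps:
$R{\left(z \right)} = - 2 z \left(6 + z\right)$ ($R{\left(z \right)} = \left(z + \left(z - 4 z\right)\right) \left(6 + z\right) = \left(z - 3 z\right) \left(6 + z\right) = - 2 z \left(6 + z\right)$)
$- \frac{263}{-40} + \frac{\left(-1 + R{\left(6 \right)}\right)^{2}}{91} = - \frac{263}{-40} + \frac{\left(-1 - 12 \left(6 + 6\right)\right)^{2}}{91} = \left(-263\right) \left(- \frac{1}{40}\right) + \left(-1 - 12 \cdot 12\right)^{2} \cdot \frac{1}{91} = \frac{263}{40} + \left(-1 - 144\right)^{2} \cdot \frac{1}{91} = \frac{263}{40} + \left(-145\right)^{2} \cdot \frac{1}{91} = \frac{263}{40} + 21025 \cdot \frac{1}{91} = \frac{263}{40} + \frac{21025}{91} = \frac{864933}{3640}$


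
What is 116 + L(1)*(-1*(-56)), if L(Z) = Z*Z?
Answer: 172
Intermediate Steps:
L(Z) = Z**2
116 + L(1)*(-1*(-56)) = 116 + 1**2*(-1*(-56)) = 116 + 1*56 = 116 + 56 = 172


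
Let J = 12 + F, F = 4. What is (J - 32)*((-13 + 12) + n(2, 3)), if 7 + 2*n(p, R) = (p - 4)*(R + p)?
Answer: 152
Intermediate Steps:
n(p, R) = -7/2 + (-4 + p)*(R + p)/2 (n(p, R) = -7/2 + ((p - 4)*(R + p))/2 = -7/2 + ((-4 + p)*(R + p))/2 = -7/2 + (-4 + p)*(R + p)/2)
J = 16 (J = 12 + 4 = 16)
(J - 32)*((-13 + 12) + n(2, 3)) = (16 - 32)*((-13 + 12) + (-7/2 + (1/2)*2**2 - 2*3 - 2*2 + (1/2)*3*2)) = -16*(-1 + (-7/2 + (1/2)*4 - 6 - 4 + 3)) = -16*(-1 + (-7/2 + 2 - 6 - 4 + 3)) = -16*(-1 - 17/2) = -16*(-19/2) = 152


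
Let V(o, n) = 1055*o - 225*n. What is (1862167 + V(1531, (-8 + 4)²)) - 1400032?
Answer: 2073740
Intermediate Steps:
V(o, n) = -225*n + 1055*o
(1862167 + V(1531, (-8 + 4)²)) - 1400032 = (1862167 + (-225*(-8 + 4)² + 1055*1531)) - 1400032 = (1862167 + (-225*(-4)² + 1615205)) - 1400032 = (1862167 + (-225*16 + 1615205)) - 1400032 = (1862167 + (-3600 + 1615205)) - 1400032 = (1862167 + 1611605) - 1400032 = 3473772 - 1400032 = 2073740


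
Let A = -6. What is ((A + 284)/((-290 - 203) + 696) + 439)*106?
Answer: 9475870/203 ≈ 46679.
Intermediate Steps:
((A + 284)/((-290 - 203) + 696) + 439)*106 = ((-6 + 284)/((-290 - 203) + 696) + 439)*106 = (278/(-493 + 696) + 439)*106 = (278/203 + 439)*106 = (89395/203)*106 = 9475870/203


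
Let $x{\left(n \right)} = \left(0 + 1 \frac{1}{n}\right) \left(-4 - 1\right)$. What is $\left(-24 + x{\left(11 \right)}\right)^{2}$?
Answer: $\frac{72361}{121} \approx 598.02$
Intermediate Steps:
$x{\left(n \right)} = - \frac{5}{n}$ ($x{\left(n \right)} = \left(0 + \frac{1}{n}\right) \left(-5\right) = \frac{1}{n} \left(-5\right) = - \frac{5}{n}$)
$\left(-24 + x{\left(11 \right)}\right)^{2} = \left(-24 - \frac{5}{11}\right)^{2} = \left(- \frac{269}{11}\right)^{2} = \frac{72361}{121}$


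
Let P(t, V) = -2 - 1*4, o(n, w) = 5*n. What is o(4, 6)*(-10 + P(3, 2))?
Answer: -320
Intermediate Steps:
P(t, V) = -6 (P(t, V) = -2 - 4 = -6)
o(4, 6)*(-10 + P(3, 2)) = (5*4)*(-10 - 6) = 20*(-16) = -320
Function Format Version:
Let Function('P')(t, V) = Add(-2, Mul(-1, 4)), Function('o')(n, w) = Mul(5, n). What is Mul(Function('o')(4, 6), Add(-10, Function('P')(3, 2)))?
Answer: -320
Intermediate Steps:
Function('P')(t, V) = -6 (Function('P')(t, V) = Add(-2, -4) = -6)
Mul(Function('o')(4, 6), Add(-10, Function('P')(3, 2))) = Mul(Mul(5, 4), Add(-10, -6)) = Mul(20, -16) = -320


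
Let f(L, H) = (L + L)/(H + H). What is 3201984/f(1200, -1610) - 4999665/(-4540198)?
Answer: -97523319076923/22700990 ≈ -4.2960e+6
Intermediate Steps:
f(L, H) = L/H (f(L, H) = (2*L)/((2*H)) = (2*L)*(1/(2*H)) = L/H)
3201984/f(1200, -1610) - 4999665/(-4540198) = 3201984/((1200/(-1610))) - 4999665/(-4540198) = 3201984/((1200*(-1/1610))) - 4999665*(-1/4540198) = 3201984/(-120/161) + 4999665/4540198 = 3201984*(-161/120) + 4999665/4540198 = -21479976/5 + 4999665/4540198 = -97523319076923/22700990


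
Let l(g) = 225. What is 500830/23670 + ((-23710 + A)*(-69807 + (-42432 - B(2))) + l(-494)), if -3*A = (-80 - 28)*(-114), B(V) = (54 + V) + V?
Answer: 7393156452844/2367 ≈ 3.1234e+9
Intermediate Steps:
B(V) = 54 + 2*V
A = -4104 (A = -(-80 - 28)*(-114)/3 = -(-36)*(-114) = -1/3*12312 = -4104)
500830/23670 + ((-23710 + A)*(-69807 + (-42432 - B(2))) + l(-494)) = 500830/23670 + ((-23710 - 4104)*(-69807 + (-42432 - (54 + 2*2))) + 225) = 500830*(1/23670) + (-27814*(-69807 + (-42432 - (54 + 4))) + 225) = 50083/2367 + (-27814*(-69807 + (-42432 - 1*58)) + 225) = 50083/2367 + (-27814*(-69807 + (-42432 - 58)) + 225) = 50083/2367 + (-27814*(-69807 - 42490) + 225) = 50083/2367 + (-27814*(-112297) + 225) = 50083/2367 + (3123428758 + 225) = 50083/2367 + 3123428983 = 7393156452844/2367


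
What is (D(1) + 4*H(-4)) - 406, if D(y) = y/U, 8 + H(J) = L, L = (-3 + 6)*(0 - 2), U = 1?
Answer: -461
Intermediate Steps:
L = -6 (L = 3*(-2) = -6)
H(J) = -14 (H(J) = -8 - 6 = -14)
D(y) = y (D(y) = y/1 = y*1 = y)
(D(1) + 4*H(-4)) - 406 = (1 + 4*(-14)) - 406 = (1 - 56) - 406 = -55 - 406 = -461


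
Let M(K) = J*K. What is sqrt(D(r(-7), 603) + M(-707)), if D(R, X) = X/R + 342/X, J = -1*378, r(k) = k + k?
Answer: sqrt(235097392502)/938 ≈ 516.92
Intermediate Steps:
r(k) = 2*k
J = -378
D(R, X) = 342/X + X/R
M(K) = -378*K
sqrt(D(r(-7), 603) + M(-707)) = sqrt((342/603 + 603/((2*(-7)))) - 378*(-707)) = sqrt((342*(1/603) + 603/(-14)) + 267246) = sqrt((38/67 + 603*(-1/14)) + 267246) = sqrt((38/67 - 603/14) + 267246) = sqrt(-39869/938 + 267246) = sqrt(250636879/938) = sqrt(235097392502)/938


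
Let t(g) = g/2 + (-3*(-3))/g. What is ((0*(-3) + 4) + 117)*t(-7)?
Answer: -8107/14 ≈ -579.07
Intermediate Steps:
t(g) = g/2 + 9/g (t(g) = g*(1/2) + 9/g = g/2 + 9/g)
((0*(-3) + 4) + 117)*t(-7) = ((0*(-3) + 4) + 117)*((1/2)*(-7) + 9/(-7)) = ((0 + 4) + 117)*(-7/2 + 9*(-1/7)) = (4 + 117)*(-7/2 - 9/7) = 121*(-67/14) = -8107/14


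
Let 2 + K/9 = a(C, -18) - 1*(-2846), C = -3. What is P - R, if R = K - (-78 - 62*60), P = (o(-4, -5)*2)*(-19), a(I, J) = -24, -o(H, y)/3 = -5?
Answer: -29748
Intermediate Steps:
o(H, y) = 15 (o(H, y) = -3*(-5) = 15)
K = 25380 (K = -18 + 9*(-24 - 1*(-2846)) = -18 + 9*(-24 + 2846) = -18 + 9*2822 = -18 + 25398 = 25380)
P = -570 (P = (15*2)*(-19) = 30*(-19) = -570)
R = 29178 (R = 25380 - (-78 - 62*60) = 25380 - (-78 - 3720) = 25380 - 1*(-3798) = 25380 + 3798 = 29178)
P - R = -570 - 1*29178 = -570 - 29178 = -29748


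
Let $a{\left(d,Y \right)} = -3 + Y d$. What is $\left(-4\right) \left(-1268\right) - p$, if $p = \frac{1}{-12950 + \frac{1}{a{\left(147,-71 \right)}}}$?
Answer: $\frac{685724271512}{135198001} \approx 5072.0$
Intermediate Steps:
$p = - \frac{10440}{135198001}$ ($p = \frac{1}{-12950 + \frac{1}{-3 - 10437}} = \frac{1}{-12950 + \frac{1}{-10440}} = \frac{1}{-12950 - \frac{1}{10440}} = \frac{1}{- \frac{135198001}{10440}} = - \frac{10440}{135198001} \approx -7.722 \cdot 10^{-5}$)
$\left(-4\right) \left(-1268\right) - p = \left(-4\right) \left(-1268\right) - - \frac{10440}{135198001} = 5072 + \frac{10440}{135198001} = \frac{685724271512}{135198001}$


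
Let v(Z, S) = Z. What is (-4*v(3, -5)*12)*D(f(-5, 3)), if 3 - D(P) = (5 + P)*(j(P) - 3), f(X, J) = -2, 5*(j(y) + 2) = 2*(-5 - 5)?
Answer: -4320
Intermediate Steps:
j(y) = -6 (j(y) = -2 + (2*(-5 - 5))/5 = -2 + (2*(-10))/5 = -2 + (⅕)*(-20) = -2 - 4 = -6)
D(P) = 48 + 9*P (D(P) = 3 - (5 + P)*(-6 - 3) = 3 - (5 + P)*(-9) = 3 - (-45 - 9*P) = 3 + (45 + 9*P) = 48 + 9*P)
(-4*v(3, -5)*12)*D(f(-5, 3)) = (-4*3*12)*(48 + 9*(-2)) = (-12*12)*(48 - 18) = -144*30 = -4320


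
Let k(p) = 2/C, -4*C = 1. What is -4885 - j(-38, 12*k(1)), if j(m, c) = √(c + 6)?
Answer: -4885 - 3*I*√10 ≈ -4885.0 - 9.4868*I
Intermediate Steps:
C = -¼ (C = -¼*1 = -¼ ≈ -0.25000)
k(p) = -8 (k(p) = 2/(-¼) = 2*(-4) = -8)
j(m, c) = √(6 + c)
-4885 - j(-38, 12*k(1)) = -4885 - √(6 + 12*(-8)) = -4885 - √(6 - 96) = -4885 - √(-90) = -4885 - 3*I*√10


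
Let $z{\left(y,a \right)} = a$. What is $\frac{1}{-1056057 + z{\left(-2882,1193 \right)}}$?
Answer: $- \frac{1}{1054864} \approx -9.4799 \cdot 10^{-7}$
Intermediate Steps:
$\frac{1}{-1056057 + z{\left(-2882,1193 \right)}} = \frac{1}{-1056057 + 1193} = \frac{1}{-1054864} = - \frac{1}{1054864}$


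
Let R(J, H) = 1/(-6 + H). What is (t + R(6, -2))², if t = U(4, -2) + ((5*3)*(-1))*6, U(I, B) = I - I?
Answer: 519841/64 ≈ 8122.5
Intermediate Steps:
U(I, B) = 0
t = -90 (t = 0 + ((5*3)*(-1))*6 = 0 + (15*(-1))*6 = 0 - 15*6 = 0 - 90 = -90)
(t + R(6, -2))² = (-90 + 1/(-6 - 2))² = (-90 + 1/(-8))² = (-90 - ⅛)² = (-721/8)² = 519841/64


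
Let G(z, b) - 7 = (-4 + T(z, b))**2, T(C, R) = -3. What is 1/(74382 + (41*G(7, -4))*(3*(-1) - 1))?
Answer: 1/65198 ≈ 1.5338e-5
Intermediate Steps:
G(z, b) = 56 (G(z, b) = 7 + (-4 - 3)**2 = 7 + (-7)**2 = 7 + 49 = 56)
1/(74382 + (41*G(7, -4))*(3*(-1) - 1)) = 1/(74382 + (41*56)*(3*(-1) - 1)) = 1/(74382 + 2296*(-3 - 1)) = 1/(74382 + 2296*(-4)) = 1/(74382 - 9184) = 1/65198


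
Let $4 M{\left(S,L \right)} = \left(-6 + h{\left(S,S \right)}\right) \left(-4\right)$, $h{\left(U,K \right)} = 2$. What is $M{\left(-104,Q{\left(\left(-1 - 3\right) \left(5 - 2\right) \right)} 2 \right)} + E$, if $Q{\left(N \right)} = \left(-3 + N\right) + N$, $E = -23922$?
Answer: $-23918$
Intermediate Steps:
$Q{\left(N \right)} = -3 + 2 N$
$M{\left(S,L \right)} = 4$ ($M{\left(S,L \right)} = \frac{\left(-6 + 2\right) \left(-4\right)}{4} = \frac{\left(-4\right) \left(-4\right)}{4} = \frac{1}{4} \cdot 16 = 4$)
$M{\left(-104,Q{\left(\left(-1 - 3\right) \left(5 - 2\right) \right)} 2 \right)} + E = 4 - 23922 = -23918$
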